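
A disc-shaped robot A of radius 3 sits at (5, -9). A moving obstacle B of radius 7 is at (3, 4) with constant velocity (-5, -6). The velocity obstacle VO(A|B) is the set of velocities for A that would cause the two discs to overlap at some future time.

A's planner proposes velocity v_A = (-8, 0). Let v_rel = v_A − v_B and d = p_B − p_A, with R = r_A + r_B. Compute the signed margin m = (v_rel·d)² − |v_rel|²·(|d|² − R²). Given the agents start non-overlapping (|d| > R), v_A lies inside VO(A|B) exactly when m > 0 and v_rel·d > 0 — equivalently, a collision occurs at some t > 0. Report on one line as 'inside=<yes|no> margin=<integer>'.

d = (-2, 13),  |d|² = 173;  R = 3+7 = 10,  c = 173−10² = 73
v_rel = (-3, 6),  |v_rel|² = 45;  v_rel·d = (-3)·(-2) + (6)·(13) = 84
45·t² − 168·t + 73 = 0  ⇒  m = 84² − 45·73 = 3771
m = 3771 > 0,  v_rel·d = 84 > 0  ⇒  inside

inside=yes margin=3771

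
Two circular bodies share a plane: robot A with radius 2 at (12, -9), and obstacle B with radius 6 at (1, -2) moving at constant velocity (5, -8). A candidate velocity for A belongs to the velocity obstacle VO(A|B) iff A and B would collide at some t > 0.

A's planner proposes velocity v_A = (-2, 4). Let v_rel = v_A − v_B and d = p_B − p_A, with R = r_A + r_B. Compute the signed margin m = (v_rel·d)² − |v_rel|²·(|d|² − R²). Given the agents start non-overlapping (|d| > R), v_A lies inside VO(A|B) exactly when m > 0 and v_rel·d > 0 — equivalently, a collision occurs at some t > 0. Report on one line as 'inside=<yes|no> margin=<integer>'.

d = (-11, 7),  |d|² = 170;  R = 2+6 = 8,  c = 170−8² = 106
v_rel = (-7, 12),  |v_rel|² = 193;  v_rel·d = (-7)·(-11) + (12)·(7) = 161
193·t² − 322·t + 106 = 0  ⇒  m = 161² − 193·106 = 5463
m = 5463 > 0,  v_rel·d = 161 > 0  ⇒  inside

inside=yes margin=5463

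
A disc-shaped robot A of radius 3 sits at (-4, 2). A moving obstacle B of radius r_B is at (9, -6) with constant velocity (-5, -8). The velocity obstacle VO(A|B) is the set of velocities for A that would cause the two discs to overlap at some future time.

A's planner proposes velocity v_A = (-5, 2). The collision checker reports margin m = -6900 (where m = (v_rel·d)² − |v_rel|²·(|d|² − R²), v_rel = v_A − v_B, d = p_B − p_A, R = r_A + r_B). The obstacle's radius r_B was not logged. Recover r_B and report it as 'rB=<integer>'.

m = -6900
d = (13, -8);  v_rel = (0, 10),  |v_rel|² = 100
v_rel×d = (0)·(-8) − (10)·(13) = -130
since m = R²·100 − (-130)²:  R² = (16900 + -6900) / 100 = 100
R = √100 = 10  ⇒  r_B = 10 − 3 = 7

rB=7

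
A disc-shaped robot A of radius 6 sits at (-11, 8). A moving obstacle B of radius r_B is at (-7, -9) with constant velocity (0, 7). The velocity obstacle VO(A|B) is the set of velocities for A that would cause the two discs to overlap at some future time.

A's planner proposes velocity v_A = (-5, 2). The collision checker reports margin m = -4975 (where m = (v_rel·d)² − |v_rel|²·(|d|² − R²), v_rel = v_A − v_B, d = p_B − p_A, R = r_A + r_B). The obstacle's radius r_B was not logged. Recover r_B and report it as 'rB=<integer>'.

m = -4975
d = (4, -17);  v_rel = (-5, -5),  |v_rel|² = 50
v_rel×d = (-5)·(-17) − (-5)·(4) = 105
since m = R²·50 − 105²:  R² = (11025 + -4975) / 50 = 121
R = √121 = 11  ⇒  r_B = 11 − 6 = 5

rB=5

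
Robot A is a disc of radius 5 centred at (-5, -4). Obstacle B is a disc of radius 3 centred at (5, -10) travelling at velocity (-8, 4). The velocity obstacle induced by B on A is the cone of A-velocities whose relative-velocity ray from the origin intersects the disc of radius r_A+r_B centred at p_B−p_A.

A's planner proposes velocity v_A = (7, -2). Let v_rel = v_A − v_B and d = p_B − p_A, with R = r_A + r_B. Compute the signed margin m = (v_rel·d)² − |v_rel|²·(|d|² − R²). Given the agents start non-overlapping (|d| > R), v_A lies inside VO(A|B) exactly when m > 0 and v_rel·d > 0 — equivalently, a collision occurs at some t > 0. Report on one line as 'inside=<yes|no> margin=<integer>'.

d = (10, -6),  |d|² = 136;  R = 5+3 = 8,  c = 136−8² = 72
v_rel = (15, -6),  |v_rel|² = 261;  v_rel·d = (15)·(10) + (-6)·(-6) = 186
261·t² − 372·t + 72 = 0  ⇒  m = 186² − 261·72 = 15804
m = 15804 > 0,  v_rel·d = 186 > 0  ⇒  inside

inside=yes margin=15804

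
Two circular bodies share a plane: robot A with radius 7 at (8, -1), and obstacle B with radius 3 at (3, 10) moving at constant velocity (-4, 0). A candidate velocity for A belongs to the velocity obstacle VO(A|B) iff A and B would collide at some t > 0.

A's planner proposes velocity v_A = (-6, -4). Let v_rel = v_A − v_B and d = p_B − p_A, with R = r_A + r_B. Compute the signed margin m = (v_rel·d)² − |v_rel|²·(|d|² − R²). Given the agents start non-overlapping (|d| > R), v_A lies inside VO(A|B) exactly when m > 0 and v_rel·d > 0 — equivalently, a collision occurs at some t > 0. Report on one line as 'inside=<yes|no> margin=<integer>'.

d = (-5, 11),  |d|² = 146;  R = 7+3 = 10,  c = 146−10² = 46
v_rel = (-2, -4),  |v_rel|² = 20;  v_rel·d = (-2)·(-5) + (-4)·(11) = -34
20·t² + 68·t + 46 = 0  ⇒  m = (-34)² − 20·46 = 236
m = 236 > 0,  v_rel·d = -34 < 0  ⇒  outside

inside=no margin=236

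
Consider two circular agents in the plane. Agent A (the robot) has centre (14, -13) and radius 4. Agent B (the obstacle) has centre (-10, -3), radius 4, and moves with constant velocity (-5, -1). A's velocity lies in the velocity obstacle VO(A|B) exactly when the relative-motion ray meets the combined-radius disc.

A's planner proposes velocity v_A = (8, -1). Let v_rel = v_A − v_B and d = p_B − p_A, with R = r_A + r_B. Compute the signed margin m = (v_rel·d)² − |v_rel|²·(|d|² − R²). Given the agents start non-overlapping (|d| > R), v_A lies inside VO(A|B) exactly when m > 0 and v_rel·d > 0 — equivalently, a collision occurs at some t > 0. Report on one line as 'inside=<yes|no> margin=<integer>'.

d = (-24, 10),  |d|² = 676;  R = 4+4 = 8,  c = 676−8² = 612
v_rel = (13, 0),  |v_rel|² = 169;  v_rel·d = (13)·(-24) + (0)·(10) = -312
169·t² + 624·t + 612 = 0  ⇒  m = (-312)² − 169·612 = -6084
m = -6084 < 0,  v_rel·d = -312 < 0  ⇒  outside

inside=no margin=-6084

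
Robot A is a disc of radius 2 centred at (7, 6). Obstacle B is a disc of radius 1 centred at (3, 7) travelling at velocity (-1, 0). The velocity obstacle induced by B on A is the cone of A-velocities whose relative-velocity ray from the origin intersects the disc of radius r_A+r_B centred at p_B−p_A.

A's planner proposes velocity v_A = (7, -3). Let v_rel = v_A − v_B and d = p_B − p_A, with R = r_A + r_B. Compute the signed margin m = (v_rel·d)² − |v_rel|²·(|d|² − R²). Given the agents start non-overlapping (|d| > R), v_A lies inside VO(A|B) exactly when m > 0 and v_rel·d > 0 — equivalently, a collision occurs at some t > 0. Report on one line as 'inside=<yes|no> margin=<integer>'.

d = (-4, 1),  |d|² = 17;  R = 2+1 = 3,  c = 17−3² = 8
v_rel = (8, -3),  |v_rel|² = 73;  v_rel·d = (8)·(-4) + (-3)·(1) = -35
73·t² + 70·t + 8 = 0  ⇒  m = (-35)² − 73·8 = 641
m = 641 > 0,  v_rel·d = -35 < 0  ⇒  outside

inside=no margin=641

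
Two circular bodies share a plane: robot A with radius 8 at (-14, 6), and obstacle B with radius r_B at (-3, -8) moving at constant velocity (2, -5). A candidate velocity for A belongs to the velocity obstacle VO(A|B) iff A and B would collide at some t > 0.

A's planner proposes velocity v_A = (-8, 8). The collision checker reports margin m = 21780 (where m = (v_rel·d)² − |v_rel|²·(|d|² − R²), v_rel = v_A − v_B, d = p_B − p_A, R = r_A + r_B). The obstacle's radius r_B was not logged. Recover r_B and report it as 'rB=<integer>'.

m = 21780
d = (11, -14);  v_rel = (-10, 13),  |v_rel|² = 269
v_rel×d = (-10)·(-14) − (13)·(11) = -3
since m = R²·269 − (-3)²:  R² = (9 + 21780) / 269 = 81
R = √81 = 9  ⇒  r_B = 9 − 8 = 1

rB=1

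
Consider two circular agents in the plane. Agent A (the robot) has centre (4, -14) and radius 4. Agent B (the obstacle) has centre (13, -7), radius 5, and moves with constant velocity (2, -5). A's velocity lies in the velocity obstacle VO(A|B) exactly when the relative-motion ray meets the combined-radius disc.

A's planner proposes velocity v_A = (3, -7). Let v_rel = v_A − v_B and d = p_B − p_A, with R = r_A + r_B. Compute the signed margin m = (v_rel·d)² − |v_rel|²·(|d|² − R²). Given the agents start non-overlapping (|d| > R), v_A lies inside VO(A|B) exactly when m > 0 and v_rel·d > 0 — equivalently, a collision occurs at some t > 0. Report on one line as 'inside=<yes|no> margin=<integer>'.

d = (9, 7),  |d|² = 130;  R = 4+5 = 9,  c = 130−9² = 49
v_rel = (1, -2),  |v_rel|² = 5;  v_rel·d = (1)·(9) + (-2)·(7) = -5
5·t² + 10·t + 49 = 0  ⇒  m = (-5)² − 5·49 = -220
m = -220 < 0,  v_rel·d = -5 < 0  ⇒  outside

inside=no margin=-220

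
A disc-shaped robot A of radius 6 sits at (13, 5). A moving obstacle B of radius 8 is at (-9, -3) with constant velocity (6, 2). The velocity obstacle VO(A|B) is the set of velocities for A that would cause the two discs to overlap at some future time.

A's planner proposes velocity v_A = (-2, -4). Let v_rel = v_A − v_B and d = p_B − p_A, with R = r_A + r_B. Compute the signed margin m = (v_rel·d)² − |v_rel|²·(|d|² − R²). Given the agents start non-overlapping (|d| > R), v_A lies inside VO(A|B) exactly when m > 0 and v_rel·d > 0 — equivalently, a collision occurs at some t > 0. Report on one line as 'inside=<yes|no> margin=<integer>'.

d = (-22, -8),  |d|² = 548;  R = 6+8 = 14,  c = 548−14² = 352
v_rel = (-8, -6),  |v_rel|² = 100;  v_rel·d = (-8)·(-22) + (-6)·(-8) = 224
100·t² − 448·t + 352 = 0  ⇒  m = 224² − 100·352 = 14976
m = 14976 > 0,  v_rel·d = 224 > 0  ⇒  inside

inside=yes margin=14976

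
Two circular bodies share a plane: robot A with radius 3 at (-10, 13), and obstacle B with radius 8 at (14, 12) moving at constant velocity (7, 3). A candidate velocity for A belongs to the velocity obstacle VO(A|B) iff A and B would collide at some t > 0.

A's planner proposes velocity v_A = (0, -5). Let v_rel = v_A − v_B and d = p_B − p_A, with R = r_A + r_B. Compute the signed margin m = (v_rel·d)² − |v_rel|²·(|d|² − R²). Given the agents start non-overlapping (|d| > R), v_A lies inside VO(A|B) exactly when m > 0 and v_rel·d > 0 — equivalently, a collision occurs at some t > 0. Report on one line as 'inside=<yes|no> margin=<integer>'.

d = (24, -1),  |d|² = 577;  R = 3+8 = 11,  c = 577−11² = 456
v_rel = (-7, -8),  |v_rel|² = 113;  v_rel·d = (-7)·(24) + (-8)·(-1) = -160
113·t² + 320·t + 456 = 0  ⇒  m = (-160)² − 113·456 = -25928
m = -25928 < 0,  v_rel·d = -160 < 0  ⇒  outside

inside=no margin=-25928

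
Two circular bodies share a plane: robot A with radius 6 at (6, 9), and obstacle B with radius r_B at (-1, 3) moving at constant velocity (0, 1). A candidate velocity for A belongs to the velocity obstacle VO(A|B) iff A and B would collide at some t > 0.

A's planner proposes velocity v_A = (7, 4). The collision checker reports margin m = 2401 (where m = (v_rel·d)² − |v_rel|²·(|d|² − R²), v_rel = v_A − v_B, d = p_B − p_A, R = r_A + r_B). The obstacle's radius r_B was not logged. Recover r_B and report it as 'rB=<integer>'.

m = 2401
d = (-7, -6);  v_rel = (7, 3),  |v_rel|² = 58
v_rel×d = (7)·(-6) − (3)·(-7) = -21
since m = R²·58 − (-21)²:  R² = (441 + 2401) / 58 = 49
R = √49 = 7  ⇒  r_B = 7 − 6 = 1

rB=1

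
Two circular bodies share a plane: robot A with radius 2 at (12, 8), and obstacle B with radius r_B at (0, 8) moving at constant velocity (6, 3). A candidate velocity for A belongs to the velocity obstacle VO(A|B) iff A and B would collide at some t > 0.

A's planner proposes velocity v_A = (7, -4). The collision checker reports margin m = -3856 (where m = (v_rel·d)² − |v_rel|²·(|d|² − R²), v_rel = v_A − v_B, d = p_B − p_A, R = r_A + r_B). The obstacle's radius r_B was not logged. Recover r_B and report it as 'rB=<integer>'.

m = -3856
d = (-12, 0);  v_rel = (1, -7),  |v_rel|² = 50
v_rel×d = (1)·(0) − (-7)·(-12) = -84
since m = R²·50 − (-84)²:  R² = (7056 + -3856) / 50 = 64
R = √64 = 8  ⇒  r_B = 8 − 2 = 6

rB=6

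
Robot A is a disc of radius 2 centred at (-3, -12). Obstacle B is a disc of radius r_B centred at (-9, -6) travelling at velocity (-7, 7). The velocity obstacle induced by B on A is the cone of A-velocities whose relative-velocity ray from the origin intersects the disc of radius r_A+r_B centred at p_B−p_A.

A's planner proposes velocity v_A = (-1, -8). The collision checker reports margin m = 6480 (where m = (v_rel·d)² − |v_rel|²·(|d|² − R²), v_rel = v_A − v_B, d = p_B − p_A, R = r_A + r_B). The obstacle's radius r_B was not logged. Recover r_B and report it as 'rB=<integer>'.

m = 6480
d = (-6, 6);  v_rel = (6, -15),  |v_rel|² = 261
v_rel×d = (6)·(6) − (-15)·(-6) = -54
since m = R²·261 − (-54)²:  R² = (2916 + 6480) / 261 = 36
R = √36 = 6  ⇒  r_B = 6 − 2 = 4

rB=4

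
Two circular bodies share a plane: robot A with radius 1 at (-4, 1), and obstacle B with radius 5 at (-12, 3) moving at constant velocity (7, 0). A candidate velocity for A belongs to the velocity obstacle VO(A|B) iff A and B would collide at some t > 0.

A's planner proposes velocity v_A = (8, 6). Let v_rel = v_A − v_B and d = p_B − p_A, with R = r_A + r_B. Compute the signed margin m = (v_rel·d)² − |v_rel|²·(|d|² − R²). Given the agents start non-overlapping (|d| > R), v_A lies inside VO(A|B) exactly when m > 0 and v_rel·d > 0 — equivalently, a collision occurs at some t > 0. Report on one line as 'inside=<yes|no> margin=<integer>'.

d = (-8, 2),  |d|² = 68;  R = 1+5 = 6,  c = 68−6² = 32
v_rel = (1, 6),  |v_rel|² = 37;  v_rel·d = (1)·(-8) + (6)·(2) = 4
37·t² − 8·t + 32 = 0  ⇒  m = 4² − 37·32 = -1168
m = -1168 < 0,  v_rel·d = 4 > 0  ⇒  outside

inside=no margin=-1168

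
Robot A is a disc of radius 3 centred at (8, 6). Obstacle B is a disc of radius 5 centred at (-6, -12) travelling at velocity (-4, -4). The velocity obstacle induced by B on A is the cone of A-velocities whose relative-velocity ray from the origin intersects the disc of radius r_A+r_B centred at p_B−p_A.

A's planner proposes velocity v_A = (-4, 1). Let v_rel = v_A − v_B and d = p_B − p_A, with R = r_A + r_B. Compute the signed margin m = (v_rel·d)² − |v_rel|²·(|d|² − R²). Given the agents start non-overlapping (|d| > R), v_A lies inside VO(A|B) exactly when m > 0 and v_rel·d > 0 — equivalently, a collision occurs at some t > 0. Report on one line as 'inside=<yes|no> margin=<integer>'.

d = (-14, -18),  |d|² = 520;  R = 3+5 = 8,  c = 520−8² = 456
v_rel = (0, 5),  |v_rel|² = 25;  v_rel·d = (0)·(-14) + (5)·(-18) = -90
25·t² + 180·t + 456 = 0  ⇒  m = (-90)² − 25·456 = -3300
m = -3300 < 0,  v_rel·d = -90 < 0  ⇒  outside

inside=no margin=-3300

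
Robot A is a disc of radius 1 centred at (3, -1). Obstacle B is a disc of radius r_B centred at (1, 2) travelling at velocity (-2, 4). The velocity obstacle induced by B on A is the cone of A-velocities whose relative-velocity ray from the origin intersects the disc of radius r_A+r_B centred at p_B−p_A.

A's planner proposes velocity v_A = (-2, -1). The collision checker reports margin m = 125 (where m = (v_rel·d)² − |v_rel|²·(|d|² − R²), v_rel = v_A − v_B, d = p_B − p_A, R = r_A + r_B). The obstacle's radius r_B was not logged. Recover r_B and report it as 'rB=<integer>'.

m = 125
d = (-2, 3);  v_rel = (0, -5),  |v_rel|² = 25
v_rel×d = (0)·(3) − (-5)·(-2) = -10
since m = R²·25 − (-10)²:  R² = (100 + 125) / 25 = 9
R = √9 = 3  ⇒  r_B = 3 − 1 = 2

rB=2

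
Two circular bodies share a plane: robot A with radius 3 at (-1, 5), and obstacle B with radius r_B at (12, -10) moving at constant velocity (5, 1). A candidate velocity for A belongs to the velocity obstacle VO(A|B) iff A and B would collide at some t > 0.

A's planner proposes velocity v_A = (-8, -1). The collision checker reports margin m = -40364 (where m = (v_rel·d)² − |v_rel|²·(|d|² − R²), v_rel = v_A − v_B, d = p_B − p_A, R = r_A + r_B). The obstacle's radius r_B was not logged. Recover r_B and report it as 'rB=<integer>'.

m = -40364
d = (13, -15);  v_rel = (-13, -2),  |v_rel|² = 173
v_rel×d = (-13)·(-15) − (-2)·(13) = 221
since m = R²·173 − 221²:  R² = (48841 + -40364) / 173 = 49
R = √49 = 7  ⇒  r_B = 7 − 3 = 4

rB=4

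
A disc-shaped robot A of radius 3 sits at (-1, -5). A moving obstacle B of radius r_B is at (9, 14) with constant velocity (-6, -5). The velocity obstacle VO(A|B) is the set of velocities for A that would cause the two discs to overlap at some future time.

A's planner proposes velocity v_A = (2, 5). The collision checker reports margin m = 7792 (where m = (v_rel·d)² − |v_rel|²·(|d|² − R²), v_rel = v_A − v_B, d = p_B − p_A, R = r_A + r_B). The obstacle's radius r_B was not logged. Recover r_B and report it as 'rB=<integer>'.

m = 7792
d = (10, 19);  v_rel = (8, 10),  |v_rel|² = 164
v_rel×d = (8)·(19) − (10)·(10) = 52
since m = R²·164 − 52²:  R² = (2704 + 7792) / 164 = 64
R = √64 = 8  ⇒  r_B = 8 − 3 = 5

rB=5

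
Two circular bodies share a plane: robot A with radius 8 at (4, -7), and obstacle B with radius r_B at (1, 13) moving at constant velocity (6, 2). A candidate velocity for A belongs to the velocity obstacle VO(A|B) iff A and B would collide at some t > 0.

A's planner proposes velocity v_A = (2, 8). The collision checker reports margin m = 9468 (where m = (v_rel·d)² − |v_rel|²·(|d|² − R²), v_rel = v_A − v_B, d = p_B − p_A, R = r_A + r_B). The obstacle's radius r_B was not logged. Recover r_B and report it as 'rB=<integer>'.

m = 9468
d = (-3, 20);  v_rel = (-4, 6),  |v_rel|² = 52
v_rel×d = (-4)·(20) − (6)·(-3) = -62
since m = R²·52 − (-62)²:  R² = (3844 + 9468) / 52 = 256
R = √256 = 16  ⇒  r_B = 16 − 8 = 8

rB=8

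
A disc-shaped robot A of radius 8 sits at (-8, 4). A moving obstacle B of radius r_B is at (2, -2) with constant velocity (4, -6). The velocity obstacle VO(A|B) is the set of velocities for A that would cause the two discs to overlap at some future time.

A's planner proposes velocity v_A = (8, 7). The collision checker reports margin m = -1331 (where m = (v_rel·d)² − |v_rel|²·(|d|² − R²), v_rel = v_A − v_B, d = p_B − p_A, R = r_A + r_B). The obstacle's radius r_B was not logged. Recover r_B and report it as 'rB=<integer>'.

m = -1331
d = (10, -6);  v_rel = (4, 13),  |v_rel|² = 185
v_rel×d = (4)·(-6) − (13)·(10) = -154
since m = R²·185 − (-154)²:  R² = (23716 + -1331) / 185 = 121
R = √121 = 11  ⇒  r_B = 11 − 8 = 3

rB=3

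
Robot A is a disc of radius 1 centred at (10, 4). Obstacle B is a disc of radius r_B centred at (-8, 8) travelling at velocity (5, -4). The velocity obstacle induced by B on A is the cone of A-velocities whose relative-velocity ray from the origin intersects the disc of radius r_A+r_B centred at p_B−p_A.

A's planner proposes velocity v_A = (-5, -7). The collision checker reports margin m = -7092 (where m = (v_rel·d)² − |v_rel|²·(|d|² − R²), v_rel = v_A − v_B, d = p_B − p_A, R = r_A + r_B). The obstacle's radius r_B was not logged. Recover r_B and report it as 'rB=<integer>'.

m = -7092
d = (-18, 4);  v_rel = (-10, -3),  |v_rel|² = 109
v_rel×d = (-10)·(4) − (-3)·(-18) = -94
since m = R²·109 − (-94)²:  R² = (8836 + -7092) / 109 = 16
R = √16 = 4  ⇒  r_B = 4 − 1 = 3

rB=3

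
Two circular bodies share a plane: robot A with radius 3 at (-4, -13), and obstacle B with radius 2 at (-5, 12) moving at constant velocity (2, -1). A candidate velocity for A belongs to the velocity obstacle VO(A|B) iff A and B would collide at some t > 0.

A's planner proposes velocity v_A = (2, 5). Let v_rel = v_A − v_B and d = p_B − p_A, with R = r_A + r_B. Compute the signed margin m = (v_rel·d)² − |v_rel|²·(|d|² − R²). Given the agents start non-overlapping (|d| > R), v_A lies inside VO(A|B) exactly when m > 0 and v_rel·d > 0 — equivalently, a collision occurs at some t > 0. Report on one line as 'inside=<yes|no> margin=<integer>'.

d = (-1, 25),  |d|² = 626;  R = 3+2 = 5,  c = 626−5² = 601
v_rel = (0, 6),  |v_rel|² = 36;  v_rel·d = (0)·(-1) + (6)·(25) = 150
36·t² − 300·t + 601 = 0  ⇒  m = 150² − 36·601 = 864
m = 864 > 0,  v_rel·d = 150 > 0  ⇒  inside

inside=yes margin=864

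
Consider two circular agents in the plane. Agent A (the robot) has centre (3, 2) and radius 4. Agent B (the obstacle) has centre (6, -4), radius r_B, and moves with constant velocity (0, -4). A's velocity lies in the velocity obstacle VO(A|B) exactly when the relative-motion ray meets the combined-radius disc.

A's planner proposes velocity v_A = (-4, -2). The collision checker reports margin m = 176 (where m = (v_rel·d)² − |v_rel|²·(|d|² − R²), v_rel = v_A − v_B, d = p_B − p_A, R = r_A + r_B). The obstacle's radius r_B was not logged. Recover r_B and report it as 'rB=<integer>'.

m = 176
d = (3, -6);  v_rel = (-4, 2),  |v_rel|² = 20
v_rel×d = (-4)·(-6) − (2)·(3) = 18
since m = R²·20 − 18²:  R² = (324 + 176) / 20 = 25
R = √25 = 5  ⇒  r_B = 5 − 4 = 1

rB=1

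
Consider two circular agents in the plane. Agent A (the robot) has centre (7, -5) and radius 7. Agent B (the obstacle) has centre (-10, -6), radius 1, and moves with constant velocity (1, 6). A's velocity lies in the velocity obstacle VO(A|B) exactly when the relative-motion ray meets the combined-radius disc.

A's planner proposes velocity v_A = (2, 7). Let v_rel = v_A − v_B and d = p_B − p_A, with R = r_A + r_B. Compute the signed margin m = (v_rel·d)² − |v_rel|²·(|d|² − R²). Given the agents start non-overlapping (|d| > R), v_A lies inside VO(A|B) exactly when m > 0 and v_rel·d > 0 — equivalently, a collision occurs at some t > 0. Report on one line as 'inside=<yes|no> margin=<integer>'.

d = (-17, -1),  |d|² = 290;  R = 7+1 = 8,  c = 290−8² = 226
v_rel = (1, 1),  |v_rel|² = 2;  v_rel·d = (1)·(-17) + (1)·(-1) = -18
2·t² + 36·t + 226 = 0  ⇒  m = (-18)² − 2·226 = -128
m = -128 < 0,  v_rel·d = -18 < 0  ⇒  outside

inside=no margin=-128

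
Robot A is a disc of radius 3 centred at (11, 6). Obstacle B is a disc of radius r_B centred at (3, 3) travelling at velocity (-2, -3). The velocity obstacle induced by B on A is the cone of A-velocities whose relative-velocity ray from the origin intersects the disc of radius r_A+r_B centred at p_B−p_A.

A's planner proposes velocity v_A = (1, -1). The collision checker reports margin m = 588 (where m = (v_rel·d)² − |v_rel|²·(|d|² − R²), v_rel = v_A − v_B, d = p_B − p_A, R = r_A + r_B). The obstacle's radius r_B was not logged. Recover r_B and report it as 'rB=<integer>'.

m = 588
d = (-8, -3);  v_rel = (3, 2),  |v_rel|² = 13
v_rel×d = (3)·(-3) − (2)·(-8) = 7
since m = R²·13 − 7²:  R² = (49 + 588) / 13 = 49
R = √49 = 7  ⇒  r_B = 7 − 3 = 4

rB=4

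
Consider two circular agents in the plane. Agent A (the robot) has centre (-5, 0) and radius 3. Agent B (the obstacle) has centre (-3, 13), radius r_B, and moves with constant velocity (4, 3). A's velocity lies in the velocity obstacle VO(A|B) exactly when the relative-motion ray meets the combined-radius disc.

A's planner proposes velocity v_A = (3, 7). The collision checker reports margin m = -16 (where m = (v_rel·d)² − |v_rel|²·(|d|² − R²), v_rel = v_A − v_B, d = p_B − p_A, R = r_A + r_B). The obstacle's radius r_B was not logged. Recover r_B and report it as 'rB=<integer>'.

m = -16
d = (2, 13);  v_rel = (-1, 4),  |v_rel|² = 17
v_rel×d = (-1)·(13) − (4)·(2) = -21
since m = R²·17 − (-21)²:  R² = (441 + -16) / 17 = 25
R = √25 = 5  ⇒  r_B = 5 − 3 = 2

rB=2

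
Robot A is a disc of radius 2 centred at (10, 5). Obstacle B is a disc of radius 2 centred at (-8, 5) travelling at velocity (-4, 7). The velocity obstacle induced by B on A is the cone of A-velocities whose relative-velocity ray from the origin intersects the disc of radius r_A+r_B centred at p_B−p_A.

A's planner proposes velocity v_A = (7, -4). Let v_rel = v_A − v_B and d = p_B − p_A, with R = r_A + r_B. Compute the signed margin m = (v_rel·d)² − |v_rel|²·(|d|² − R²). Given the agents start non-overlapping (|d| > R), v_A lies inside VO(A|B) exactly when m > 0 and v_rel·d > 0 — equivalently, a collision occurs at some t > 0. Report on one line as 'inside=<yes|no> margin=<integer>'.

d = (-18, 0),  |d|² = 324;  R = 2+2 = 4,  c = 324−4² = 308
v_rel = (11, -11),  |v_rel|² = 242;  v_rel·d = (11)·(-18) + (-11)·(0) = -198
242·t² + 396·t + 308 = 0  ⇒  m = (-198)² − 242·308 = -35332
m = -35332 < 0,  v_rel·d = -198 < 0  ⇒  outside

inside=no margin=-35332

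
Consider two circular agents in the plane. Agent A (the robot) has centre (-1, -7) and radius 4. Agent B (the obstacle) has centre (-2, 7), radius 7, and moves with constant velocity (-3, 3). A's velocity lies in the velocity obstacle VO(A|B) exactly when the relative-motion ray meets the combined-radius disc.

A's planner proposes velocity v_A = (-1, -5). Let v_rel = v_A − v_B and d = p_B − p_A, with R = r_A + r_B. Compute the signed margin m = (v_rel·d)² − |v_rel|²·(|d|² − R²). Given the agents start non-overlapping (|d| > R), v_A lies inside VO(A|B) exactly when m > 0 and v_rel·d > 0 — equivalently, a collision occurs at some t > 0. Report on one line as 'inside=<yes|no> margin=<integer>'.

d = (-1, 14),  |d|² = 197;  R = 4+7 = 11,  c = 197−11² = 76
v_rel = (2, -8),  |v_rel|² = 68;  v_rel·d = (2)·(-1) + (-8)·(14) = -114
68·t² + 228·t + 76 = 0  ⇒  m = (-114)² − 68·76 = 7828
m = 7828 > 0,  v_rel·d = -114 < 0  ⇒  outside

inside=no margin=7828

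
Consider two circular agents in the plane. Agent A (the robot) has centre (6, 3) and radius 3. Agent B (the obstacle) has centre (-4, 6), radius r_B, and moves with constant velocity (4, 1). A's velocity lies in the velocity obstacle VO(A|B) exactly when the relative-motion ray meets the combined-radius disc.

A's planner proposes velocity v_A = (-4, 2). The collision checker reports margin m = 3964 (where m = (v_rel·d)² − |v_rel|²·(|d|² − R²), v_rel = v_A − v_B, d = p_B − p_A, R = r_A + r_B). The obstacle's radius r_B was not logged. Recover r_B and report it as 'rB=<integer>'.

m = 3964
d = (-10, 3);  v_rel = (-8, 1),  |v_rel|² = 65
v_rel×d = (-8)·(3) − (1)·(-10) = -14
since m = R²·65 − (-14)²:  R² = (196 + 3964) / 65 = 64
R = √64 = 8  ⇒  r_B = 8 − 3 = 5

rB=5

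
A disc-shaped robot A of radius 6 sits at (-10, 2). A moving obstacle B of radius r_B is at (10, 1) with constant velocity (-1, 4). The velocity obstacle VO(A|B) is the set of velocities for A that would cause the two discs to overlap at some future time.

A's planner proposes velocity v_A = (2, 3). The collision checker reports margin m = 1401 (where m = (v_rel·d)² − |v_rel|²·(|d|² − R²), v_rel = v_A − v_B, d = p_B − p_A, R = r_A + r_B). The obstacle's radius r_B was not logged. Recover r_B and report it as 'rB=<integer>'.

m = 1401
d = (20, -1);  v_rel = (3, -1),  |v_rel|² = 10
v_rel×d = (3)·(-1) − (-1)·(20) = 17
since m = R²·10 − 17²:  R² = (289 + 1401) / 10 = 169
R = √169 = 13  ⇒  r_B = 13 − 6 = 7

rB=7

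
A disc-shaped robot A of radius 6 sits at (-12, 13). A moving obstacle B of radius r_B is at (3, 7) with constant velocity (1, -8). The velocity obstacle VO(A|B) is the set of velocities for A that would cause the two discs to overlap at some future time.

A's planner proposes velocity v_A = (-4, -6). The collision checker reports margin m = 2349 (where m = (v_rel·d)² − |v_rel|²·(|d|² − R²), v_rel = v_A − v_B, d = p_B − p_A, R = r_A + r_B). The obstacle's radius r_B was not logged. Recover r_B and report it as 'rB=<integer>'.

m = 2349
d = (15, -6);  v_rel = (-5, 2),  |v_rel|² = 29
v_rel×d = (-5)·(-6) − (2)·(15) = 0
since m = R²·29 − 0²:  R² = (0 + 2349) / 29 = 81
R = √81 = 9  ⇒  r_B = 9 − 6 = 3

rB=3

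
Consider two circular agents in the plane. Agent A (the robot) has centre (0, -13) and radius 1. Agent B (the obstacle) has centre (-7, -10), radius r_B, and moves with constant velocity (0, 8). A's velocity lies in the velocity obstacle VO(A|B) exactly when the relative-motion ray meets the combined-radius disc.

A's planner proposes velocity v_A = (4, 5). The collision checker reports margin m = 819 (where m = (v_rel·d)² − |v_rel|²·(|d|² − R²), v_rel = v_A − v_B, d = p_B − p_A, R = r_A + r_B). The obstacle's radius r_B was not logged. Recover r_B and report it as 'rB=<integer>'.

m = 819
d = (-7, 3);  v_rel = (4, -3),  |v_rel|² = 25
v_rel×d = (4)·(3) − (-3)·(-7) = -9
since m = R²·25 − (-9)²:  R² = (81 + 819) / 25 = 36
R = √36 = 6  ⇒  r_B = 6 − 1 = 5

rB=5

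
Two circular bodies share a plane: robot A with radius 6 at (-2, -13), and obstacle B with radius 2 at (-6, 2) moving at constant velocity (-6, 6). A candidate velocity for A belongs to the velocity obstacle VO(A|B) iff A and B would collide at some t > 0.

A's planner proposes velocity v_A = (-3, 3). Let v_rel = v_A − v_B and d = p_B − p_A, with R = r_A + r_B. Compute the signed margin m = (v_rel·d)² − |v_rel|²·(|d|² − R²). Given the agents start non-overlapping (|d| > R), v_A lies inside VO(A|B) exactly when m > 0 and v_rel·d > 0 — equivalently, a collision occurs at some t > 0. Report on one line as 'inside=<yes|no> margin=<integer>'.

d = (-4, 15),  |d|² = 241;  R = 6+2 = 8,  c = 241−8² = 177
v_rel = (3, -3),  |v_rel|² = 18;  v_rel·d = (3)·(-4) + (-3)·(15) = -57
18·t² + 114·t + 177 = 0  ⇒  m = (-57)² − 18·177 = 63
m = 63 > 0,  v_rel·d = -57 < 0  ⇒  outside

inside=no margin=63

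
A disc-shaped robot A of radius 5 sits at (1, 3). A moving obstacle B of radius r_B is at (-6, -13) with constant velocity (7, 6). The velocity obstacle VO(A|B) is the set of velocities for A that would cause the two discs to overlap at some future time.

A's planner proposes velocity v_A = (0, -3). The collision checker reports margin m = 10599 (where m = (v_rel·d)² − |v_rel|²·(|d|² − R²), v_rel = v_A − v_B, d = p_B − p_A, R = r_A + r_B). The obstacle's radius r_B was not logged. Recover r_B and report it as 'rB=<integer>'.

m = 10599
d = (-7, -16);  v_rel = (-7, -9),  |v_rel|² = 130
v_rel×d = (-7)·(-16) − (-9)·(-7) = 49
since m = R²·130 − 49²:  R² = (2401 + 10599) / 130 = 100
R = √100 = 10  ⇒  r_B = 10 − 5 = 5

rB=5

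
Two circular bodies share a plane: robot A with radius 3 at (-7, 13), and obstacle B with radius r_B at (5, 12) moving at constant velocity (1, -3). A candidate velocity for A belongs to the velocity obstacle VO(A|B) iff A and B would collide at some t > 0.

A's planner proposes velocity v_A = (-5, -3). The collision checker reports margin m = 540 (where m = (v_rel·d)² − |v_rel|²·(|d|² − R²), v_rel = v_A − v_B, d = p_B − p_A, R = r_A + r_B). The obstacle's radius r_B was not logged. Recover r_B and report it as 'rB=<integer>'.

m = 540
d = (12, -1);  v_rel = (-6, 0),  |v_rel|² = 36
v_rel×d = (-6)·(-1) − (0)·(12) = 6
since m = R²·36 − 6²:  R² = (36 + 540) / 36 = 16
R = √16 = 4  ⇒  r_B = 4 − 3 = 1

rB=1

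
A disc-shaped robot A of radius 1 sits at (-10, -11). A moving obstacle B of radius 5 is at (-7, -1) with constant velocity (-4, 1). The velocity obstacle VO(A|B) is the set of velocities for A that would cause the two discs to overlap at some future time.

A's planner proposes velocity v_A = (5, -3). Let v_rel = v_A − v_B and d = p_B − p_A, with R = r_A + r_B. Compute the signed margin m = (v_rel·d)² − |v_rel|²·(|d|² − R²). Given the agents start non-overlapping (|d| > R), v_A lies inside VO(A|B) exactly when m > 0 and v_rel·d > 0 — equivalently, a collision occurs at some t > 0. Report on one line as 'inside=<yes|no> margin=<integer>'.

d = (3, 10),  |d|² = 109;  R = 1+5 = 6,  c = 109−6² = 73
v_rel = (9, -4),  |v_rel|² = 97;  v_rel·d = (9)·(3) + (-4)·(10) = -13
97·t² + 26·t + 73 = 0  ⇒  m = (-13)² − 97·73 = -6912
m = -6912 < 0,  v_rel·d = -13 < 0  ⇒  outside

inside=no margin=-6912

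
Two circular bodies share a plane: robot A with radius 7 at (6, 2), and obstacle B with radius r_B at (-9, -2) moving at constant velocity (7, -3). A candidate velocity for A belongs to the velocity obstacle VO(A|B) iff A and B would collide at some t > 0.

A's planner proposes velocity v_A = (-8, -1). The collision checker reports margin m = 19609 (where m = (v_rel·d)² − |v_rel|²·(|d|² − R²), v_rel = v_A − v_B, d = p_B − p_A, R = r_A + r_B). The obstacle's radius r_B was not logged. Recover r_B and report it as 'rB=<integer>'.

m = 19609
d = (-15, -4);  v_rel = (-15, 2),  |v_rel|² = 229
v_rel×d = (-15)·(-4) − (2)·(-15) = 90
since m = R²·229 − 90²:  R² = (8100 + 19609) / 229 = 121
R = √121 = 11  ⇒  r_B = 11 − 7 = 4

rB=4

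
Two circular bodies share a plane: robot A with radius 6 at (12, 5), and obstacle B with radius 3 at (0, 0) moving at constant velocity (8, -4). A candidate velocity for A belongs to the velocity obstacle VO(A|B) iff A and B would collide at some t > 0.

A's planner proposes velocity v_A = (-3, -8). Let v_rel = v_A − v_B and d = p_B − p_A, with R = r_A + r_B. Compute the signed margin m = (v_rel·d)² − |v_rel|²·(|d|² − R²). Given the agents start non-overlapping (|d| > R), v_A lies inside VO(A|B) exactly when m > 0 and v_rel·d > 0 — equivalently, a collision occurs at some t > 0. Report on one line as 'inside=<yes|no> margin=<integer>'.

d = (-12, -5),  |d|² = 169;  R = 6+3 = 9,  c = 169−9² = 88
v_rel = (-11, -4),  |v_rel|² = 137;  v_rel·d = (-11)·(-12) + (-4)·(-5) = 152
137·t² − 304·t + 88 = 0  ⇒  m = 152² − 137·88 = 11048
m = 11048 > 0,  v_rel·d = 152 > 0  ⇒  inside

inside=yes margin=11048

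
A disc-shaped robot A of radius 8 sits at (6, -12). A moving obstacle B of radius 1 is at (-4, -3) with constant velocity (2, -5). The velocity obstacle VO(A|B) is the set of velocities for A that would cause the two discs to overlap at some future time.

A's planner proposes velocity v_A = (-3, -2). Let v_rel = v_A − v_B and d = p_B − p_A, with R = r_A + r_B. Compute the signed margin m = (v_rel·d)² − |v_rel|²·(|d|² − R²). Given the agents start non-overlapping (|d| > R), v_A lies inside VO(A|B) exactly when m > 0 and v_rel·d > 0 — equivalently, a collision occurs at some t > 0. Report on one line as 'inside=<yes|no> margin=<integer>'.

d = (-10, 9),  |d|² = 181;  R = 8+1 = 9,  c = 181−9² = 100
v_rel = (-5, 3),  |v_rel|² = 34;  v_rel·d = (-5)·(-10) + (3)·(9) = 77
34·t² − 154·t + 100 = 0  ⇒  m = 77² − 34·100 = 2529
m = 2529 > 0,  v_rel·d = 77 > 0  ⇒  inside

inside=yes margin=2529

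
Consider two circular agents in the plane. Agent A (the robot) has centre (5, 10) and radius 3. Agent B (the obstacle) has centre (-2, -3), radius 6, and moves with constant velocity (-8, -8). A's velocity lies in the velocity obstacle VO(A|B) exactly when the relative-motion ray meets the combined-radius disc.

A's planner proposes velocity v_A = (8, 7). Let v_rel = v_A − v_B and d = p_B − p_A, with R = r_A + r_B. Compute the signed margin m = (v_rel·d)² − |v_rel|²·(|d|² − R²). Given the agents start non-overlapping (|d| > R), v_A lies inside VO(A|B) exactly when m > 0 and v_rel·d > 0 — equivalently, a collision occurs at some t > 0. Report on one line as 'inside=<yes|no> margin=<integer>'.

d = (-7, -13),  |d|² = 218;  R = 3+6 = 9,  c = 218−9² = 137
v_rel = (16, 15),  |v_rel|² = 481;  v_rel·d = (16)·(-7) + (15)·(-13) = -307
481·t² + 614·t + 137 = 0  ⇒  m = (-307)² − 481·137 = 28352
m = 28352 > 0,  v_rel·d = -307 < 0  ⇒  outside

inside=no margin=28352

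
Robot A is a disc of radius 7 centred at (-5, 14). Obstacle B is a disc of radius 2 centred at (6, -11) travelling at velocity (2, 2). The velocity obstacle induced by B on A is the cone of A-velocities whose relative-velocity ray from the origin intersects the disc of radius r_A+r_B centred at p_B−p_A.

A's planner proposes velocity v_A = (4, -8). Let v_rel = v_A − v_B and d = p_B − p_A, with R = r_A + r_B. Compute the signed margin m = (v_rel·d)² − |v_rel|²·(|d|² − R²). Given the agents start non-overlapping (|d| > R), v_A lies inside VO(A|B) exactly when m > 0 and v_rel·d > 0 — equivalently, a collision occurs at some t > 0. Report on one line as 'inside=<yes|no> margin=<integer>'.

d = (11, -25),  |d|² = 746;  R = 7+2 = 9,  c = 746−9² = 665
v_rel = (2, -10),  |v_rel|² = 104;  v_rel·d = (2)·(11) + (-10)·(-25) = 272
104·t² − 544·t + 665 = 0  ⇒  m = 272² − 104·665 = 4824
m = 4824 > 0,  v_rel·d = 272 > 0  ⇒  inside

inside=yes margin=4824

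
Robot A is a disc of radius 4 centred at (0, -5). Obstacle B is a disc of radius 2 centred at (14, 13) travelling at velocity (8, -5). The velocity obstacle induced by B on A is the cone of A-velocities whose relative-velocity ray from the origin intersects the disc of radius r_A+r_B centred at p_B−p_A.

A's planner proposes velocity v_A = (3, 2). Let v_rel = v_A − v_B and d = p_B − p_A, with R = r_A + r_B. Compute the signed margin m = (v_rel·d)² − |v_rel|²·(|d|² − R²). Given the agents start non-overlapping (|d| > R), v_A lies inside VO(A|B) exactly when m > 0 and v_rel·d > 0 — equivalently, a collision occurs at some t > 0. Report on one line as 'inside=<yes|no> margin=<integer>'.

d = (14, 18),  |d|² = 520;  R = 4+2 = 6,  c = 520−6² = 484
v_rel = (-5, 7),  |v_rel|² = 74;  v_rel·d = (-5)·(14) + (7)·(18) = 56
74·t² − 112·t + 484 = 0  ⇒  m = 56² − 74·484 = -32680
m = -32680 < 0,  v_rel·d = 56 > 0  ⇒  outside

inside=no margin=-32680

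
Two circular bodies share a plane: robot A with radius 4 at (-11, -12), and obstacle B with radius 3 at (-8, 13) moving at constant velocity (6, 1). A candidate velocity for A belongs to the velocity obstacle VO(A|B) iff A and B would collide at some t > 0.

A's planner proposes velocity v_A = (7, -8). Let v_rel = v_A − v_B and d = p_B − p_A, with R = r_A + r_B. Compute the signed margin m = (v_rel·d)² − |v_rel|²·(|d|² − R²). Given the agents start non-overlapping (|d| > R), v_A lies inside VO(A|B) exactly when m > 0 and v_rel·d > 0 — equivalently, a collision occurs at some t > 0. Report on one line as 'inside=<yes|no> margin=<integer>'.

d = (3, 25),  |d|² = 634;  R = 4+3 = 7,  c = 634−7² = 585
v_rel = (1, -9),  |v_rel|² = 82;  v_rel·d = (1)·(3) + (-9)·(25) = -222
82·t² + 444·t + 585 = 0  ⇒  m = (-222)² − 82·585 = 1314
m = 1314 > 0,  v_rel·d = -222 < 0  ⇒  outside

inside=no margin=1314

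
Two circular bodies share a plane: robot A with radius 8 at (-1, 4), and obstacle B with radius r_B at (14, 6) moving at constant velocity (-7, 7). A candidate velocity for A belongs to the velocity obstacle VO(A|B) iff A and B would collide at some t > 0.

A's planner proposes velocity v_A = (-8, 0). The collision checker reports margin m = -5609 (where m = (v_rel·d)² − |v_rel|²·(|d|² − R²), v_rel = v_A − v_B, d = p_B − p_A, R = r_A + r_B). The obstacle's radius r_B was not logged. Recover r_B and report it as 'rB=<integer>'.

m = -5609
d = (15, 2);  v_rel = (-1, -7),  |v_rel|² = 50
v_rel×d = (-1)·(2) − (-7)·(15) = 103
since m = R²·50 − 103²:  R² = (10609 + -5609) / 50 = 100
R = √100 = 10  ⇒  r_B = 10 − 8 = 2

rB=2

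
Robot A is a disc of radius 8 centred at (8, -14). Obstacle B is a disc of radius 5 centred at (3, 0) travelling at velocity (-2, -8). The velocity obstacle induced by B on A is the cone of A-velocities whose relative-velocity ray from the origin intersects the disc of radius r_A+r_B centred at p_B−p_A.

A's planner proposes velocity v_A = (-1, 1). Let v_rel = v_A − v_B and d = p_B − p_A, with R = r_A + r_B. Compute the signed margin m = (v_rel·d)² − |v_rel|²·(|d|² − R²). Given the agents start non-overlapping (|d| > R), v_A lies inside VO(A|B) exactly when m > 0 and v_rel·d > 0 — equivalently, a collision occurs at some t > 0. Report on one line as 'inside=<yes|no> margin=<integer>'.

d = (-5, 14),  |d|² = 221;  R = 8+5 = 13,  c = 221−13² = 52
v_rel = (1, 9),  |v_rel|² = 82;  v_rel·d = (1)·(-5) + (9)·(14) = 121
82·t² − 242·t + 52 = 0  ⇒  m = 121² − 82·52 = 10377
m = 10377 > 0,  v_rel·d = 121 > 0  ⇒  inside

inside=yes margin=10377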